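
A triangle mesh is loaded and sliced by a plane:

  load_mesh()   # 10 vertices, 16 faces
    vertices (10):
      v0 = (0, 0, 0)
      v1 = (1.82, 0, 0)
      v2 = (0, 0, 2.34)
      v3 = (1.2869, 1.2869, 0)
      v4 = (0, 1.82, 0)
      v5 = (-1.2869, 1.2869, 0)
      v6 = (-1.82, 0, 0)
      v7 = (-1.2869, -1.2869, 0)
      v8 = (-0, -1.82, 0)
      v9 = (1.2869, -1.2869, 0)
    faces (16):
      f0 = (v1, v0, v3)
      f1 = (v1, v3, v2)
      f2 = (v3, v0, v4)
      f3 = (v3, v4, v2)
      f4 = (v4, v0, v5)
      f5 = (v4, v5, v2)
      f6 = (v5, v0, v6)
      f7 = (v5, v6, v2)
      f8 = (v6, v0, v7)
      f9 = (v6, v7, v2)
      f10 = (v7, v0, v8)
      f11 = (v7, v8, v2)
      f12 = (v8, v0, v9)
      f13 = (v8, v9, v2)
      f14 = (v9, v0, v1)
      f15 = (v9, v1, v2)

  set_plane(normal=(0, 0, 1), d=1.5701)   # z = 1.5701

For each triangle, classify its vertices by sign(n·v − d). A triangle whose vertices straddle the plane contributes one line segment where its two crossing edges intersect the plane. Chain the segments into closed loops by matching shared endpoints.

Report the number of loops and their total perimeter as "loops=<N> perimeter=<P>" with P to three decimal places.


Straddling triangles (8 of 16):
  (v1,v3,v2) [--+] → (0.423412, 0.423412, 1.5701)–(0.598811, 0, 1.5701)  len=0.4583
  (v3,v4,v2) [--+] → (0, 0.598811, 1.5701)–(0.423412, 0.423412, 1.5701)  len=0.4583
  (v4,v5,v2) [--+] → (-0.423412, 0.423412, 1.5701)–(0, 0.598811, 1.5701)  len=0.4583
  (v5,v6,v2) [--+] → (-0.598811, 0, 1.5701)–(-0.423412, 0.423412, 1.5701)  len=0.4583
  (v6,v7,v2) [--+] → (-0.423412, -0.423412, 1.5701)–(-0.598811, 0, 1.5701)  len=0.4583
  (v7,v8,v2) [--+] → (0, -0.598811, 1.5701)–(-0.423412, -0.423412, 1.5701)  len=0.4583
  (v8,v9,v2) [--+] → (0.423412, -0.423412, 1.5701)–(0, -0.598811, 1.5701)  len=0.4583
  (v9,v1,v2) [--+] → (0.598811, 0, 1.5701)–(0.423412, -0.423412, 1.5701)  len=0.4583

Chained into 1 loop(s):
  loop 1: 8 segments, perimeter = 3.6664
Total perimeter = 3.666

loops=1 perimeter=3.666


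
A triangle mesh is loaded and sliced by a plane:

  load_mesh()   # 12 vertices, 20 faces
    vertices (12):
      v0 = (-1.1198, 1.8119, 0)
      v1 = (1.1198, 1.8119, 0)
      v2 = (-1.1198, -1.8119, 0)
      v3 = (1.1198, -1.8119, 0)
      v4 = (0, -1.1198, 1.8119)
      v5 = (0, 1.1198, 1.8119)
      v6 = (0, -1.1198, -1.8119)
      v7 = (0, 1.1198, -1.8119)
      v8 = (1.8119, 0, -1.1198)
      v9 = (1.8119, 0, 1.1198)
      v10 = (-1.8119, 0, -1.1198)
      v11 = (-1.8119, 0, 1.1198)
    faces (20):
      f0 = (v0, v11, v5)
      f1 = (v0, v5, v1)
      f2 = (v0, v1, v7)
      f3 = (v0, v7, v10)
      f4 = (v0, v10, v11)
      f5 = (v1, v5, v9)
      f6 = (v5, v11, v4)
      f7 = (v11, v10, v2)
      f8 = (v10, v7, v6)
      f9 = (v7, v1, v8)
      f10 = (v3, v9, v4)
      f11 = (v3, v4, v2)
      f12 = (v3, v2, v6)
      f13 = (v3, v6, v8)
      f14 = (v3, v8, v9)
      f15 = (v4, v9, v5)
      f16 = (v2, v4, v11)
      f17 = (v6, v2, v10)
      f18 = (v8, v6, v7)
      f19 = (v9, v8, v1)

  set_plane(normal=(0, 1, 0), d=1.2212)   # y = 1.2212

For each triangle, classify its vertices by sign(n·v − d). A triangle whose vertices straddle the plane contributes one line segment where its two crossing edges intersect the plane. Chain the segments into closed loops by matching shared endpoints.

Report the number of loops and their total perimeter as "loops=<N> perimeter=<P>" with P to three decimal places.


Straddling triangles (8 of 20):
  (v0,v11,v5) [+--] → (-1.34543, 1.2212, 0.365068)–(-0.164063, 1.2212, 1.54644)  len=1.6707
  (v0,v5,v1) [+-+] → (-0.164063, 1.2212, 1.54644)–(0.164063, 1.2212, 1.54644)  len=0.3281
  (v0,v1,v7) [++-] → (0.164063, 1.2212, -1.54644)–(-0.164063, 1.2212, -1.54644)  len=0.3281
  (v0,v7,v10) [+--] → (-0.164063, 1.2212, -1.54644)–(-1.34543, 1.2212, -0.365068)  len=1.6707
  (v0,v10,v11) [+--] → (-1.34543, 1.2212, -0.365068)–(-1.34543, 1.2212, 0.365068)  len=0.7301
  (v1,v5,v9) [+--] → (0.164063, 1.2212, 1.54644)–(1.34543, 1.2212, 0.365068)  len=1.6707
  (v7,v1,v8) [-+-] → (0.164063, 1.2212, -1.54644)–(1.34543, 1.2212, -0.365068)  len=1.6707
  (v9,v8,v1) [--+] → (1.34543, 1.2212, -0.365068)–(1.34543, 1.2212, 0.365068)  len=0.7301

Chained into 1 loop(s):
  loop 1: 8 segments, perimeter = 8.7994
Total perimeter = 8.799

loops=1 perimeter=8.799


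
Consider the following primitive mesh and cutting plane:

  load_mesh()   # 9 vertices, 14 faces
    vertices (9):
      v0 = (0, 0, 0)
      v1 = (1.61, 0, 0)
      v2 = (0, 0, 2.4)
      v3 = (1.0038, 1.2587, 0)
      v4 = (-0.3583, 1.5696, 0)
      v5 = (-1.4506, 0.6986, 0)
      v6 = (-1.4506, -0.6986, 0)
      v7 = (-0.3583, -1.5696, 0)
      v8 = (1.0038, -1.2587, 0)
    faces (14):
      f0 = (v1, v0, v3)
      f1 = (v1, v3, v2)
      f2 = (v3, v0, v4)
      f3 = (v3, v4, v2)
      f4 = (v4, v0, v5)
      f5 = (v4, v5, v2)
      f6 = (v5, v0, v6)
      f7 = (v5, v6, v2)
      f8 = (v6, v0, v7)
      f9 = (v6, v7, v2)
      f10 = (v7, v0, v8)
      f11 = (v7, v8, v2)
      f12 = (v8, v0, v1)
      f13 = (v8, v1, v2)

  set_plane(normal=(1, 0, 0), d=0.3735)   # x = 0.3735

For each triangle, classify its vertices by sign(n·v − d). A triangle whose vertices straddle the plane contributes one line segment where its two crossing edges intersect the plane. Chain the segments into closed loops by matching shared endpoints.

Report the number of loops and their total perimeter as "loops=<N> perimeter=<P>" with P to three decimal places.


loops=1 perimeter=7.504

Straddling triangles (8 of 14):
  (v1,v0,v3) [+-+] → (0.3735, 0, 0)–(0.3735, 0.468345, 0)  len=0.4683
  (v1,v3,v2) [++-] → (0.3735, 0.468345, 1.50699)–(0.3735, 0, 1.84323)  len=0.5765
  (v3,v0,v4) [+--] → (0.3735, 0.468345, 0)–(0.3735, 1.40257, 0)  len=0.9342
  (v3,v4,v2) [+--] → (0.3735, 1.40257, 0)–(0.3735, 0.468345, 1.50699)  len=1.7731
  (v7,v0,v8) [--+] → (0.3735, -0.468345, 0)–(0.3735, -1.40257, 0)  len=0.9342
  (v7,v8,v2) [-+-] → (0.3735, -1.40257, 0)–(0.3735, -0.468345, 1.50699)  len=1.7731
  (v8,v0,v1) [+-+] → (0.3735, -0.468345, 0)–(0.3735, 0, 0)  len=0.4683
  (v8,v1,v2) [++-] → (0.3735, 0, 1.84323)–(0.3735, -0.468345, 1.50699)  len=0.5765

Chained into 1 loop(s):
  loop 1: 8 segments, perimeter = 7.5044
Total perimeter = 7.504


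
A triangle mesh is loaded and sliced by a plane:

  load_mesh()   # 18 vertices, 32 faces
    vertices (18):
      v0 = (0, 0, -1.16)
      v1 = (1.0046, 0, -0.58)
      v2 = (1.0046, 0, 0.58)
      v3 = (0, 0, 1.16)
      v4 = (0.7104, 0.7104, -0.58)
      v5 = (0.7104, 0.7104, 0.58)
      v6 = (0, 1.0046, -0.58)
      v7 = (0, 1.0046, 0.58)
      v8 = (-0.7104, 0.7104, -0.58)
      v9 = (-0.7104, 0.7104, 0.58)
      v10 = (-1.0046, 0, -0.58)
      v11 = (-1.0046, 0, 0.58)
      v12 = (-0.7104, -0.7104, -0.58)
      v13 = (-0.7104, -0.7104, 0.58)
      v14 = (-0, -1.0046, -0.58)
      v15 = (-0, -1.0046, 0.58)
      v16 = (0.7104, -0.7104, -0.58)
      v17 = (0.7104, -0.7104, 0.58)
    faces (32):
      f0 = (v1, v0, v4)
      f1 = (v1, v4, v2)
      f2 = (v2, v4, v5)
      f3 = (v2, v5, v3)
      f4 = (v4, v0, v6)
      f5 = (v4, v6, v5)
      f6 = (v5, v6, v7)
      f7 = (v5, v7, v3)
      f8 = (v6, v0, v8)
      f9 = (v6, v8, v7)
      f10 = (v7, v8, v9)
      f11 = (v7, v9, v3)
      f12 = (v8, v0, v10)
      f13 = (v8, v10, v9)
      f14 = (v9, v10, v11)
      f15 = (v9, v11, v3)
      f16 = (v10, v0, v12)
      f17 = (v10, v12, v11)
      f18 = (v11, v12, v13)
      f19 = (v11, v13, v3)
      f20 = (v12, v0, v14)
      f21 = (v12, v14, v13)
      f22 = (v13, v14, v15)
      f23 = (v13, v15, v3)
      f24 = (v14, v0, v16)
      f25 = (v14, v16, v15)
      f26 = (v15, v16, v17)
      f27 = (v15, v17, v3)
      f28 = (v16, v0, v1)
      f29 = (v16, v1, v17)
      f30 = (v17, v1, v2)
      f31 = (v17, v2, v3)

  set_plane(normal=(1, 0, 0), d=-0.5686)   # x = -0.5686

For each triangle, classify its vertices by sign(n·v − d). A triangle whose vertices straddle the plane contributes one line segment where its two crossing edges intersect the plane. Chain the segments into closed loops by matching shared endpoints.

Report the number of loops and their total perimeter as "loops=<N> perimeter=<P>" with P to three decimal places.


loops=1 perimeter=5.585

Straddling triangles (12 of 32):
  (v6,v0,v8) [++-] → (-0.5686, 0.5686, -0.695771)–(-0.5686, 0.769124, -0.58)  len=0.2315
  (v6,v8,v7) [+-+] → (-0.5686, 0.769124, -0.58)–(-0.5686, 0.769124, -0.348457)  len=0.2315
  (v7,v8,v9) [+--] → (-0.5686, 0.769124, -0.348457)–(-0.5686, 0.769124, 0.58)  len=0.9285
  (v7,v9,v3) [+-+] → (-0.5686, 0.769124, 0.58)–(-0.5686, 0.5686, 0.695771)  len=0.2315
  (v8,v0,v10) [-+-] → (-0.5686, 0.5686, -0.695771)–(-0.5686, 0, -0.831722)  len=0.5846
  (v9,v11,v3) [--+] → (-0.5686, 0, 0.831722)–(-0.5686, 0.5686, 0.695771)  len=0.5846
  (v10,v0,v12) [-+-] → (-0.5686, 0, -0.831722)–(-0.5686, -0.5686, -0.695771)  len=0.5846
  (v11,v13,v3) [--+] → (-0.5686, -0.5686, 0.695771)–(-0.5686, 0, 0.831722)  len=0.5846
  (v12,v0,v14) [-++] → (-0.5686, -0.5686, -0.695771)–(-0.5686, -0.769124, -0.58)  len=0.2315
  (v12,v14,v13) [-+-] → (-0.5686, -0.769124, -0.58)–(-0.5686, -0.769124, 0.348457)  len=0.9285
  (v13,v14,v15) [-++] → (-0.5686, -0.769124, 0.348457)–(-0.5686, -0.769124, 0.58)  len=0.2315
  (v13,v15,v3) [-++] → (-0.5686, -0.769124, 0.58)–(-0.5686, -0.5686, 0.695771)  len=0.2315

Chained into 1 loop(s):
  loop 1: 12 segments, perimeter = 5.5847
Total perimeter = 5.585


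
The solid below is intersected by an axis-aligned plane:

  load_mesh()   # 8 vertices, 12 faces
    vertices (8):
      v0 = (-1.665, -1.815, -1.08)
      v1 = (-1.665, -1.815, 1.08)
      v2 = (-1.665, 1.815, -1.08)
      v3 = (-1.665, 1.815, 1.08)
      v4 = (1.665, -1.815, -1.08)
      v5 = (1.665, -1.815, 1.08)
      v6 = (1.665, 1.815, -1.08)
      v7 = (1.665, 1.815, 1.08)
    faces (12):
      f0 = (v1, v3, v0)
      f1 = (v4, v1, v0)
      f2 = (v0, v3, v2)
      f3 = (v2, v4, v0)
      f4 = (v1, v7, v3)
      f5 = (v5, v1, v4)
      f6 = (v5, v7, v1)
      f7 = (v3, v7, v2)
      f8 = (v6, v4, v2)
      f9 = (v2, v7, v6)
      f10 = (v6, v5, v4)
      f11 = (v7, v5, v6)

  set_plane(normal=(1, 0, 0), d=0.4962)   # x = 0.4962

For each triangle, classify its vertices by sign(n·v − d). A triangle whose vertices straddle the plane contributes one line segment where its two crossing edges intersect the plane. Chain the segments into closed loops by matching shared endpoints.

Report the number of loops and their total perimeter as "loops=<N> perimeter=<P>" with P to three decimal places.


loops=1 perimeter=11.580

Straddling triangles (8 of 12):
  (v4,v1,v0) [+--] → (0.4962, -1.815, -0.321859)–(0.4962, -1.815, -1.08)  len=0.7581
  (v2,v4,v0) [-+-] → (0.4962, -0.540903, -1.08)–(0.4962, -1.815, -1.08)  len=1.2741
  (v1,v7,v3) [-+-] → (0.4962, 0.540903, 1.08)–(0.4962, 1.815, 1.08)  len=1.2741
  (v5,v1,v4) [+-+] → (0.4962, -1.815, 1.08)–(0.4962, -1.815, -0.321859)  len=1.4019
  (v5,v7,v1) [++-] → (0.4962, 0.540903, 1.08)–(0.4962, -1.815, 1.08)  len=2.3559
  (v3,v7,v2) [-+-] → (0.4962, 1.815, 1.08)–(0.4962, 1.815, 0.321859)  len=0.7581
  (v6,v4,v2) [++-] → (0.4962, -0.540903, -1.08)–(0.4962, 1.815, -1.08)  len=2.3559
  (v2,v7,v6) [-++] → (0.4962, 1.815, 0.321859)–(0.4962, 1.815, -1.08)  len=1.4019

Chained into 1 loop(s):
  loop 1: 8 segments, perimeter = 11.5800
Total perimeter = 11.580


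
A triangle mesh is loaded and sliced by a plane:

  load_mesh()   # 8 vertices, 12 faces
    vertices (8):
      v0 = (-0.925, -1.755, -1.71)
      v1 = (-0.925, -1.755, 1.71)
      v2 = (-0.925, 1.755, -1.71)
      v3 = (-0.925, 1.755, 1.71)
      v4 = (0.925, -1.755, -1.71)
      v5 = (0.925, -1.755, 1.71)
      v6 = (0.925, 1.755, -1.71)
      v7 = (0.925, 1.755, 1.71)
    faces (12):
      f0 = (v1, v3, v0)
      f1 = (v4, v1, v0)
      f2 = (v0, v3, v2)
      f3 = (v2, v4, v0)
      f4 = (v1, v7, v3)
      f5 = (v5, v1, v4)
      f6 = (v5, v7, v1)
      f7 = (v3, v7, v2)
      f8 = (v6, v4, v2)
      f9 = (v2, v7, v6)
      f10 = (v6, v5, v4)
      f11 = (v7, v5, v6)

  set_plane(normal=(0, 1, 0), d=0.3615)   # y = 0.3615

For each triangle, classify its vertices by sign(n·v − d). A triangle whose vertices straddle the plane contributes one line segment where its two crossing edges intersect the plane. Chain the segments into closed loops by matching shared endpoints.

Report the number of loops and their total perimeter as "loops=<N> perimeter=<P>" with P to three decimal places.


loops=1 perimeter=10.540

Straddling triangles (8 of 12):
  (v1,v3,v0) [-+-] → (-0.925, 0.3615, 1.71)–(-0.925, 0.3615, 0.352231)  len=1.3578
  (v0,v3,v2) [-++] → (-0.925, 0.3615, 0.352231)–(-0.925, 0.3615, -1.71)  len=2.0622
  (v2,v4,v0) [+--] → (-0.190534, 0.3615, -1.71)–(-0.925, 0.3615, -1.71)  len=0.7345
  (v1,v7,v3) [-++] → (0.190534, 0.3615, 1.71)–(-0.925, 0.3615, 1.71)  len=1.1155
  (v5,v7,v1) [-+-] → (0.925, 0.3615, 1.71)–(0.190534, 0.3615, 1.71)  len=0.7345
  (v6,v4,v2) [+-+] → (0.925, 0.3615, -1.71)–(-0.190534, 0.3615, -1.71)  len=1.1155
  (v6,v5,v4) [+--] → (0.925, 0.3615, -0.352231)–(0.925, 0.3615, -1.71)  len=1.3578
  (v7,v5,v6) [+-+] → (0.925, 0.3615, 1.71)–(0.925, 0.3615, -0.352231)  len=2.0622

Chained into 1 loop(s):
  loop 1: 8 segments, perimeter = 10.5400
Total perimeter = 10.540


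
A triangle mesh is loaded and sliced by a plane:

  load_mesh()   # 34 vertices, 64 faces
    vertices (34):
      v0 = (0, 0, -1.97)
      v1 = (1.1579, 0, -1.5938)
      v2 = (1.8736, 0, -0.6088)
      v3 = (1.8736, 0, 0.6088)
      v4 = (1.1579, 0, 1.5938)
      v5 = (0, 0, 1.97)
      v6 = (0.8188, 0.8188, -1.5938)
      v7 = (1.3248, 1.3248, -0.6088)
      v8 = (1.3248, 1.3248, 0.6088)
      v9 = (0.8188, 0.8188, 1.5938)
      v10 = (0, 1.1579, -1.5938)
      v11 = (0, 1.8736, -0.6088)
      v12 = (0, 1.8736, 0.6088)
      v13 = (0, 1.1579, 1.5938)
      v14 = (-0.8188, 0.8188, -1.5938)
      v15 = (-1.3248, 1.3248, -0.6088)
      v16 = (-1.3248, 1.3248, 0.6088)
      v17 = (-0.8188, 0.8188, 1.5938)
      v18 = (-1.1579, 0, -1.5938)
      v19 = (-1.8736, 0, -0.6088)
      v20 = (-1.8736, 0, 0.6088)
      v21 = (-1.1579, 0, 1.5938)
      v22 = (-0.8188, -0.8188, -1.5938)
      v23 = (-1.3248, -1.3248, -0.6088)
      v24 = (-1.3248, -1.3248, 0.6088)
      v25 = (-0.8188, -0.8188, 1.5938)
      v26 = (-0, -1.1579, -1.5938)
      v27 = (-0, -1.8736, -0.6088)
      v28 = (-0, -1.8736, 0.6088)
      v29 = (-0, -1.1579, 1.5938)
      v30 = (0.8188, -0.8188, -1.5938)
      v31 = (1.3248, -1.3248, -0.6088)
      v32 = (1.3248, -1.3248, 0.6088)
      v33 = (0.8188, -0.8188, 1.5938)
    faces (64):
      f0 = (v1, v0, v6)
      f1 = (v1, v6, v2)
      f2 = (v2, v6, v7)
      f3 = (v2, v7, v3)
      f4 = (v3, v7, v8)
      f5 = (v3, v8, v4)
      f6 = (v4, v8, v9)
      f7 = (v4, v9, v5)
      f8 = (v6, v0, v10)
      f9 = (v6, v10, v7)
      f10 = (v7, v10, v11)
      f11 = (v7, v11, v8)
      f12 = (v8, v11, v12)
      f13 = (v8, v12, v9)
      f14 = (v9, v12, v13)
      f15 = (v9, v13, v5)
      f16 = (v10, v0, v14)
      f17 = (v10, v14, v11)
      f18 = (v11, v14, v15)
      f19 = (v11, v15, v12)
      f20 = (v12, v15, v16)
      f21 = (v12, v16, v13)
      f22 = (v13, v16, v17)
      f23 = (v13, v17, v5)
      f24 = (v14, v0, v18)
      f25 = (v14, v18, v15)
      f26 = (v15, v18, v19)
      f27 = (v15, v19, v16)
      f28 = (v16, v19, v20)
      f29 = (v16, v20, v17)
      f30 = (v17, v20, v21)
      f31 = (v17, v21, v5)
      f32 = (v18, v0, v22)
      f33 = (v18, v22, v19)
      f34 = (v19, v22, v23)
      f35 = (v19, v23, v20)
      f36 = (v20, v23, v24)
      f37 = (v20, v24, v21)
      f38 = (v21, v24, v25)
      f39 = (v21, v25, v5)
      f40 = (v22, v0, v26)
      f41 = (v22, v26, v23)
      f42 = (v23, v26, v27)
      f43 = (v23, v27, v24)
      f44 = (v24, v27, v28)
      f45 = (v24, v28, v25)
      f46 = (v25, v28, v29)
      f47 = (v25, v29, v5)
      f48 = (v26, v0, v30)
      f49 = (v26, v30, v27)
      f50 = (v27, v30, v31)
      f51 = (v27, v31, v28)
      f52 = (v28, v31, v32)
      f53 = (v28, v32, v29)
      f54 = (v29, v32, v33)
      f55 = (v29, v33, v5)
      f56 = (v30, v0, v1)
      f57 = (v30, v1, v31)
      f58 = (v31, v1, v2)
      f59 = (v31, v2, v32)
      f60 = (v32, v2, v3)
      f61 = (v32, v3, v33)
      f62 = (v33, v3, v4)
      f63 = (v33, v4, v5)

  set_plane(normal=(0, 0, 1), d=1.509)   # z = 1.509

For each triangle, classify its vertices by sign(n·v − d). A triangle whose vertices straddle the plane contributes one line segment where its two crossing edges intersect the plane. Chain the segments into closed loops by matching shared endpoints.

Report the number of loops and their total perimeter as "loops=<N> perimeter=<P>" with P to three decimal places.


loops=1 perimeter=7.467

Straddling triangles (16 of 64):
  (v3,v8,v4) [--+] → (1.17227, 0.114054, 1.509)–(1.21952, 0, 1.509)  len=0.1235
  (v4,v8,v9) [+-+] → (1.17227, 0.114054, 1.509)–(0.862362, 0.862362, 1.509)  len=0.8099
  (v8,v12,v9) [--+] → (0.748308, 0.909609, 1.509)–(0.862362, 0.862362, 1.509)  len=0.1235
  (v9,v12,v13) [+-+] → (0.748308, 0.909609, 1.509)–(0, 1.21952, 1.509)  len=0.8099
  (v12,v16,v13) [--+] → (-0.114054, 1.17227, 1.509)–(0, 1.21952, 1.509)  len=0.1235
  (v13,v16,v17) [+-+] → (-0.114054, 1.17227, 1.509)–(-0.862362, 0.862362, 1.509)  len=0.8099
  (v16,v20,v17) [--+] → (-0.909609, 0.748308, 1.509)–(-0.862362, 0.862362, 1.509)  len=0.1235
  (v17,v20,v21) [+-+] → (-0.909609, 0.748308, 1.509)–(-1.21952, 0, 1.509)  len=0.8099
  (v20,v24,v21) [--+] → (-1.17227, -0.114054, 1.509)–(-1.21952, 0, 1.509)  len=0.1235
  (v21,v24,v25) [+-+] → (-1.17227, -0.114054, 1.509)–(-0.862362, -0.862362, 1.509)  len=0.8099
  (v24,v28,v25) [--+] → (-0.748308, -0.909609, 1.509)–(-0.862362, -0.862362, 1.509)  len=0.1235
  (v25,v28,v29) [+-+] → (-0.748308, -0.909609, 1.509)–(0, -1.21952, 1.509)  len=0.8099
  (v28,v32,v29) [--+] → (0.114054, -1.17227, 1.509)–(0, -1.21952, 1.509)  len=0.1235
  (v29,v32,v33) [+-+] → (0.114054, -1.17227, 1.509)–(0.862362, -0.862362, 1.509)  len=0.8099
  (v32,v3,v33) [--+] → (0.909609, -0.748308, 1.509)–(0.862362, -0.862362, 1.509)  len=0.1235
  (v33,v3,v4) [+-+] → (0.909609, -0.748308, 1.509)–(1.21952, 0, 1.509)  len=0.8099

Chained into 1 loop(s):
  loop 1: 16 segments, perimeter = 7.4672
Total perimeter = 7.467


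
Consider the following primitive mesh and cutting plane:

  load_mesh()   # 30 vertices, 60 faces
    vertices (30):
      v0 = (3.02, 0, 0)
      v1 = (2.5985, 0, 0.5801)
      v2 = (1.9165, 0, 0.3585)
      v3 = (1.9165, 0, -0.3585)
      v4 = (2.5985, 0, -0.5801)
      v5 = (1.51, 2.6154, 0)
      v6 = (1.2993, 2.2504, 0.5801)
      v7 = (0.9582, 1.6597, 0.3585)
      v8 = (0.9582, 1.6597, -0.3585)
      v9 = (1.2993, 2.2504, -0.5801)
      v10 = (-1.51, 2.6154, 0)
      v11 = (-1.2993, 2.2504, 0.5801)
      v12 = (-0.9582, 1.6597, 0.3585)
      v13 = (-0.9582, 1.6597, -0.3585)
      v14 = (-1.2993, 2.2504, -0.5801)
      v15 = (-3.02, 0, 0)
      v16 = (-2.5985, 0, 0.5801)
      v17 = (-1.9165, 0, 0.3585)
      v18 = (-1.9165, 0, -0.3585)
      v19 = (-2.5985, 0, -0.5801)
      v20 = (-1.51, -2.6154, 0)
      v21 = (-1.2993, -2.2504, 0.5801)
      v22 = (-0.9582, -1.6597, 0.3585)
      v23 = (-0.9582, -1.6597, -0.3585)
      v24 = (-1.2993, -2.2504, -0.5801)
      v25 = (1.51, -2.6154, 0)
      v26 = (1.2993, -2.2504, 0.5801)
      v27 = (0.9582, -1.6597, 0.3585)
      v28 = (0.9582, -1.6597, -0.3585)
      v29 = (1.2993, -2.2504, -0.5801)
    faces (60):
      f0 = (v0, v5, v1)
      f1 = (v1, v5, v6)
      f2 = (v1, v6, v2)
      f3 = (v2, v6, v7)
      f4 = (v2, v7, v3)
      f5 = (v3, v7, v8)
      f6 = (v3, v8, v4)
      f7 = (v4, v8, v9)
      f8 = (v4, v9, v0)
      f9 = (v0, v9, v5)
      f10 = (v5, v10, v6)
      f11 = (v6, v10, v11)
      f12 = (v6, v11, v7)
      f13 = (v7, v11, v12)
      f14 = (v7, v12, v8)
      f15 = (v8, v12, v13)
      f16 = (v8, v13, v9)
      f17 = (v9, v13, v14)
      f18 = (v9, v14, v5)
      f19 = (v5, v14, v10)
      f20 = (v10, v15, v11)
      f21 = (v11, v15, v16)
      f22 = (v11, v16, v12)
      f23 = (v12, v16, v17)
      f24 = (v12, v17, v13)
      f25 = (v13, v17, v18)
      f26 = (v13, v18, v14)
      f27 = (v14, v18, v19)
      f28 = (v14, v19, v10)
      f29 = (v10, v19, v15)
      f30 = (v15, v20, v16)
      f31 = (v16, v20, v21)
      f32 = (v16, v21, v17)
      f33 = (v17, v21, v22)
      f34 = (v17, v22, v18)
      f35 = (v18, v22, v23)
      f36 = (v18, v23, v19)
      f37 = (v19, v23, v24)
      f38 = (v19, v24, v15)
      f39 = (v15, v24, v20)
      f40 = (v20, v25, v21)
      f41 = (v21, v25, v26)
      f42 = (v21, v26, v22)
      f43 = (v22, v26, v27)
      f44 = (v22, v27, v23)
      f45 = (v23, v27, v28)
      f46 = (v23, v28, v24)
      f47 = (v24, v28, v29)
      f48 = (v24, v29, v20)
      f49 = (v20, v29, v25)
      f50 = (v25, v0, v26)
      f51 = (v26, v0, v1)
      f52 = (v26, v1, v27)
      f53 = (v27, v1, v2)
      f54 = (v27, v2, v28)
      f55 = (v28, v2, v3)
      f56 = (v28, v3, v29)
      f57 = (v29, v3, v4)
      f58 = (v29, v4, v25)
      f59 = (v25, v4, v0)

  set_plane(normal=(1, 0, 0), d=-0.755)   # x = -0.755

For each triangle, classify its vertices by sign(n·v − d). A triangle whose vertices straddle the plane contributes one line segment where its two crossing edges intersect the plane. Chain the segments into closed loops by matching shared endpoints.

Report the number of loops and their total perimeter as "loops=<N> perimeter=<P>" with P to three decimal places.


Straddling triangles (20 of 60):
  (v5,v10,v6) [+-+] → (-0.755, 2.6154, 0)–(-0.755, 2.51731, 0.155902)  len=0.1842
  (v6,v10,v11) [+--] → (-0.755, 2.51731, 0.155902)–(-0.755, 2.2504, 0.5801)  len=0.5012
  (v6,v11,v7) [+-+] → (-0.755, 2.2504, 0.5801)–(-0.755, 2.10798, 0.526671)  len=0.1521
  (v7,v11,v12) [+--] → (-0.755, 2.10798, 0.526671)–(-0.755, 1.6597, 0.3585)  len=0.4788
  (v7,v12,v8) [+-+] → (-0.755, 1.6597, 0.3585)–(-0.755, 1.6597, 0.282475)  len=0.0760
  (v8,v12,v13) [+--] → (-0.755, 1.6597, 0.282475)–(-0.755, 1.6597, -0.3585)  len=0.6410
  (v8,v13,v9) [+-+] → (-0.755, 1.6597, -0.3585)–(-0.755, 1.71287, -0.378446)  len=0.0568
  (v9,v13,v14) [+--] → (-0.755, 1.71287, -0.378446)–(-0.755, 2.2504, -0.5801)  len=0.5741
  (v9,v14,v5) [+-+] → (-0.755, 2.2504, -0.5801)–(-0.755, 2.32112, -0.467706)  len=0.1328
  (v5,v14,v10) [+--] → (-0.755, 2.32112, -0.467706)–(-0.755, 2.6154, 0)  len=0.5526
  (v20,v25,v21) [-+-] → (-0.755, -2.6154, 0)–(-0.755, -2.32112, 0.467706)  len=0.5526
  (v21,v25,v26) [-++] → (-0.755, -2.32112, 0.467706)–(-0.755, -2.2504, 0.5801)  len=0.1328
  (v21,v26,v22) [-+-] → (-0.755, -2.2504, 0.5801)–(-0.755, -1.71287, 0.378446)  len=0.5741
  (v22,v26,v27) [-++] → (-0.755, -1.71287, 0.378446)–(-0.755, -1.6597, 0.3585)  len=0.0568
  (v22,v27,v23) [-+-] → (-0.755, -1.6597, 0.3585)–(-0.755, -1.6597, -0.282475)  len=0.6410
  (v23,v27,v28) [-++] → (-0.755, -1.6597, -0.282475)–(-0.755, -1.6597, -0.3585)  len=0.0760
  (v23,v28,v24) [-+-] → (-0.755, -1.6597, -0.3585)–(-0.755, -2.10798, -0.526671)  len=0.4788
  (v24,v28,v29) [-++] → (-0.755, -2.10798, -0.526671)–(-0.755, -2.2504, -0.5801)  len=0.1521
  (v24,v29,v20) [-+-] → (-0.755, -2.2504, -0.5801)–(-0.755, -2.51731, -0.155902)  len=0.5012
  (v20,v29,v25) [-++] → (-0.755, -2.51731, -0.155902)–(-0.755, -2.6154, 0)  len=0.1842

Chained into 2 loop(s):
  loop 1: 10 segments, perimeter = 3.3496
  loop 2: 10 segments, perimeter = 3.3496
Total perimeter = 6.699

loops=2 perimeter=6.699


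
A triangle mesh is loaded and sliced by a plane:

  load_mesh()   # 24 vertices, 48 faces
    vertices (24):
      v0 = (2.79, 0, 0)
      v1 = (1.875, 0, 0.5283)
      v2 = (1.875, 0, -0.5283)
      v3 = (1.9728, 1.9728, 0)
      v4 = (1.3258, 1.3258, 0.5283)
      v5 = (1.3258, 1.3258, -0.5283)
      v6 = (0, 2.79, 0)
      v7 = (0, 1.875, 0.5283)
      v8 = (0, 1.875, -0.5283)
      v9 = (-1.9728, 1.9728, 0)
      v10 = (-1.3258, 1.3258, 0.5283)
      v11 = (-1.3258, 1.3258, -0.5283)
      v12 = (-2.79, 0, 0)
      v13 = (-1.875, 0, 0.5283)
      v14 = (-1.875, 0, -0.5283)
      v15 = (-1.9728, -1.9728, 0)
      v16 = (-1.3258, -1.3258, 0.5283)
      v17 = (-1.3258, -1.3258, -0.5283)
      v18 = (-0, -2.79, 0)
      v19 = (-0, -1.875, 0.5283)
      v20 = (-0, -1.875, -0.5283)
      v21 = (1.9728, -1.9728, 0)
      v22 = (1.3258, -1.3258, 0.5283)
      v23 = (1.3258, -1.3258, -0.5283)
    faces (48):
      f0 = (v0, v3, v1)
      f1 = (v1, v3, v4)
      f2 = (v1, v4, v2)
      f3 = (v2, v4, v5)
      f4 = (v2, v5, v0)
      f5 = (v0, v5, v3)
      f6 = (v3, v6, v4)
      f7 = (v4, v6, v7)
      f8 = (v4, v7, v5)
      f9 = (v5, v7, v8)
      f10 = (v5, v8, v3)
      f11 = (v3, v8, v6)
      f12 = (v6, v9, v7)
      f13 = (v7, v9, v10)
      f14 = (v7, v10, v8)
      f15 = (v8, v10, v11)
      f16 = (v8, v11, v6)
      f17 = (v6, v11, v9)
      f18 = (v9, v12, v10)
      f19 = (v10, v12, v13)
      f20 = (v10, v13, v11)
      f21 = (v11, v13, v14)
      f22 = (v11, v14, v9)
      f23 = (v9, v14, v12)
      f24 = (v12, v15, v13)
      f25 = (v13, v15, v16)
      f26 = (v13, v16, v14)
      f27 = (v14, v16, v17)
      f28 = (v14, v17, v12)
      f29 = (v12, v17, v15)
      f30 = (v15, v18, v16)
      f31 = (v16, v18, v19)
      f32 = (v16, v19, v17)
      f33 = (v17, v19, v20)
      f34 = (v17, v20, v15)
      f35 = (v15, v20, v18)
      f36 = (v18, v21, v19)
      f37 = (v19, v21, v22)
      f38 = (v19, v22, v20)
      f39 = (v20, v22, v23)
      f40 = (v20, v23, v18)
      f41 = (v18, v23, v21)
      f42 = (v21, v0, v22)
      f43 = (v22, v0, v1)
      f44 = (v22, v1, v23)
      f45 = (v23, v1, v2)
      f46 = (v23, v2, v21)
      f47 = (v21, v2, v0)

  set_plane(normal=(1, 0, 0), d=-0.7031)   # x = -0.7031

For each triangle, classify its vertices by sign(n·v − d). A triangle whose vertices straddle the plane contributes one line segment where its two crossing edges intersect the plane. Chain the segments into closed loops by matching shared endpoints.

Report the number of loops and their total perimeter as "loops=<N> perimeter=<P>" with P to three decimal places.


loops=2 perimeter=6.339

Straddling triangles (12 of 48):
  (v6,v9,v7) [+-+] → (-0.7031, 2.49875, 0)–(-0.7031, 1.90986, 0.340015)  len=0.6800
  (v7,v9,v10) [+--] → (-0.7031, 1.90986, 0.340015)–(-0.7031, 1.58375, 0.5283)  len=0.3766
  (v7,v10,v8) [+-+] → (-0.7031, 1.58375, 0.5283)–(-0.7031, 1.58375, 0.0320375)  len=0.4963
  (v8,v10,v11) [+--] → (-0.7031, 1.58375, 0.0320375)–(-0.7031, 1.58375, -0.5283)  len=0.5603
  (v8,v11,v6) [+-+] → (-0.7031, 1.58375, -0.5283)–(-0.7031, 2.0135, -0.280169)  len=0.4962
  (v6,v11,v9) [+--] → (-0.7031, 2.0135, -0.280169)–(-0.7031, 2.49875, 0)  len=0.5603
  (v15,v18,v16) [-+-] → (-0.7031, -2.49875, 0)–(-0.7031, -2.0135, 0.280169)  len=0.5603
  (v16,v18,v19) [-++] → (-0.7031, -2.0135, 0.280169)–(-0.7031, -1.58375, 0.5283)  len=0.4962
  (v16,v19,v17) [-+-] → (-0.7031, -1.58375, 0.5283)–(-0.7031, -1.58375, -0.0320375)  len=0.5603
  (v17,v19,v20) [-++] → (-0.7031, -1.58375, -0.0320375)–(-0.7031, -1.58375, -0.5283)  len=0.4963
  (v17,v20,v15) [-+-] → (-0.7031, -1.58375, -0.5283)–(-0.7031, -1.90986, -0.340015)  len=0.3766
  (v15,v20,v18) [-++] → (-0.7031, -1.90986, -0.340015)–(-0.7031, -2.49875, 0)  len=0.6800

Chained into 2 loop(s):
  loop 1: 6 segments, perimeter = 3.1697
  loop 2: 6 segments, perimeter = 3.1697
Total perimeter = 6.339


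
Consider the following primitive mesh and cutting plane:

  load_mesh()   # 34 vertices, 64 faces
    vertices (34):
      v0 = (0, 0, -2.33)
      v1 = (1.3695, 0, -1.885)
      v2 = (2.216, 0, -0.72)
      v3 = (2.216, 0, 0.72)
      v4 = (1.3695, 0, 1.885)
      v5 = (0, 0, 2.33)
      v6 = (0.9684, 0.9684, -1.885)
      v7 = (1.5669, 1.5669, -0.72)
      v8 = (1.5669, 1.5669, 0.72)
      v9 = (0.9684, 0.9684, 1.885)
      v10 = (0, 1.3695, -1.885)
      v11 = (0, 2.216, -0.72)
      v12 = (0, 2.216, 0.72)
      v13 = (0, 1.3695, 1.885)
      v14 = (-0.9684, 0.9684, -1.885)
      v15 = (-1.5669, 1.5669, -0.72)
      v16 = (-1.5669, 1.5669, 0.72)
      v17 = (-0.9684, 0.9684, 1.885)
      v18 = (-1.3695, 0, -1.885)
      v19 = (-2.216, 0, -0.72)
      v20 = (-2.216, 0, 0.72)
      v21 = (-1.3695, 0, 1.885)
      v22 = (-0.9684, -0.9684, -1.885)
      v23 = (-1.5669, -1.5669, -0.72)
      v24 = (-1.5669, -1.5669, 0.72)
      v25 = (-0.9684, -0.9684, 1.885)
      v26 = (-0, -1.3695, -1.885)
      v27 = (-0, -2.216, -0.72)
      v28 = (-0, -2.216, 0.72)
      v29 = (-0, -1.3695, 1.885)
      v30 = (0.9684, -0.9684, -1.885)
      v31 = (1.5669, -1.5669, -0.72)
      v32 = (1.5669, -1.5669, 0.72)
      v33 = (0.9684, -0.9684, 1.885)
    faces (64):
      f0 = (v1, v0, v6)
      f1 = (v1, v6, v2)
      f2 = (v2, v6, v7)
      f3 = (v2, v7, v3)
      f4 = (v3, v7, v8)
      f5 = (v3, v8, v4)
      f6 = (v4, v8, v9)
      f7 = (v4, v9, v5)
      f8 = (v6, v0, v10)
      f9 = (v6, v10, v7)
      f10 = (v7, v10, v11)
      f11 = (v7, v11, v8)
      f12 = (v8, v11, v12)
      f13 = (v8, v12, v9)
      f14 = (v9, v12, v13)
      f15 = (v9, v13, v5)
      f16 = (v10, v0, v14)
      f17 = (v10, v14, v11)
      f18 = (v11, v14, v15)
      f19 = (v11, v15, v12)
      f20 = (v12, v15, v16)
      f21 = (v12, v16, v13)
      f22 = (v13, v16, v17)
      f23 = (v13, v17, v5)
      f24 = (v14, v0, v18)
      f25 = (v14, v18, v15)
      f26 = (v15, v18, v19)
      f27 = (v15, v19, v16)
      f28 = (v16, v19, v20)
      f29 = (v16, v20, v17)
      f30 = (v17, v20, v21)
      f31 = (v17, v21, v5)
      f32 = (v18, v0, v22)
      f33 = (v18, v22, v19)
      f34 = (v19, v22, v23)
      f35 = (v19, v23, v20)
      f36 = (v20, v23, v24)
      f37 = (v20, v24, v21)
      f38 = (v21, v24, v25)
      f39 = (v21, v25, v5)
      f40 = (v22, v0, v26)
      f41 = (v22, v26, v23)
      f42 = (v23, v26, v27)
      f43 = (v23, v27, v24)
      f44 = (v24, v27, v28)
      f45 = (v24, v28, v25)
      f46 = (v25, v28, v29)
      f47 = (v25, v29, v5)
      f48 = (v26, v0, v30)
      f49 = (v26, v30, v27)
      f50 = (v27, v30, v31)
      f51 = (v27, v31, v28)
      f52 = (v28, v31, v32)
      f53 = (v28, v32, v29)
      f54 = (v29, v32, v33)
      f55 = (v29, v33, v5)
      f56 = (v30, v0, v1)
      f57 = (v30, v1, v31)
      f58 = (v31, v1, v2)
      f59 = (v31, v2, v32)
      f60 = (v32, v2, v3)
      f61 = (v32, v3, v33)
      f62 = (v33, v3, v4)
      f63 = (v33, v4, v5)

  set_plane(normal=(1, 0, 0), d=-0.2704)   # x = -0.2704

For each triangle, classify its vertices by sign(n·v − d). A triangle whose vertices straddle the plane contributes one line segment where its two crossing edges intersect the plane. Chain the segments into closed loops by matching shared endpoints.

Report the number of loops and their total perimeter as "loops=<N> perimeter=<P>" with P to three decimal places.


Straddling triangles (20 of 64):
  (v10,v0,v14) [++-] → (-0.2704, 0.2704, -2.20575)–(-0.2704, 1.2575, -1.885)  len=1.0379
  (v10,v14,v11) [+-+] → (-0.2704, 1.2575, -1.885)–(-0.2704, 1.86764, -1.0453)  len=1.0380
  (v11,v14,v15) [+--] → (-0.2704, 1.86764, -1.0453)–(-0.2704, 2.10398, -0.72)  len=0.4021
  (v11,v15,v12) [+-+] → (-0.2704, 2.10398, -0.72)–(-0.2704, 2.10398, 0.471499)  len=1.1915
  (v12,v15,v16) [+--] → (-0.2704, 2.10398, 0.471499)–(-0.2704, 2.10398, 0.72)  len=0.2485
  (v12,v16,v13) [+-+] → (-0.2704, 2.10398, 0.72)–(-0.2704, 1.40357, 1.68396)  len=1.1916
  (v13,v16,v17) [+--] → (-0.2704, 1.40357, 1.68396)–(-0.2704, 1.2575, 1.885)  len=0.2485
  (v13,v17,v5) [+-+] → (-0.2704, 1.2575, 1.885)–(-0.2704, 0.2704, 2.20575)  len=1.0379
  (v14,v0,v18) [-+-] → (-0.2704, 0.2704, -2.20575)–(-0.2704, 0, -2.24214)  len=0.2728
  (v17,v21,v5) [--+] → (-0.2704, 0, 2.24214)–(-0.2704, 0.2704, 2.20575)  len=0.2728
  (v18,v0,v22) [-+-] → (-0.2704, 0, -2.24214)–(-0.2704, -0.2704, -2.20575)  len=0.2728
  (v21,v25,v5) [--+] → (-0.2704, -0.2704, 2.20575)–(-0.2704, 0, 2.24214)  len=0.2728
  (v22,v0,v26) [-++] → (-0.2704, -0.2704, -2.20575)–(-0.2704, -1.2575, -1.885)  len=1.0379
  (v22,v26,v23) [-+-] → (-0.2704, -1.2575, -1.885)–(-0.2704, -1.40357, -1.68396)  len=0.2485
  (v23,v26,v27) [-++] → (-0.2704, -1.40357, -1.68396)–(-0.2704, -2.10398, -0.72)  len=1.1916
  (v23,v27,v24) [-+-] → (-0.2704, -2.10398, -0.72)–(-0.2704, -2.10398, -0.471499)  len=0.2485
  (v24,v27,v28) [-++] → (-0.2704, -2.10398, -0.471499)–(-0.2704, -2.10398, 0.72)  len=1.1915
  (v24,v28,v25) [-+-] → (-0.2704, -2.10398, 0.72)–(-0.2704, -1.86764, 1.0453)  len=0.4021
  (v25,v28,v29) [-++] → (-0.2704, -1.86764, 1.0453)–(-0.2704, -1.2575, 1.885)  len=1.0380
  (v25,v29,v5) [-++] → (-0.2704, -1.2575, 1.885)–(-0.2704, -0.2704, 2.20575)  len=1.0379

Chained into 1 loop(s):
  loop 1: 20 segments, perimeter = 13.8832
Total perimeter = 13.883

loops=1 perimeter=13.883


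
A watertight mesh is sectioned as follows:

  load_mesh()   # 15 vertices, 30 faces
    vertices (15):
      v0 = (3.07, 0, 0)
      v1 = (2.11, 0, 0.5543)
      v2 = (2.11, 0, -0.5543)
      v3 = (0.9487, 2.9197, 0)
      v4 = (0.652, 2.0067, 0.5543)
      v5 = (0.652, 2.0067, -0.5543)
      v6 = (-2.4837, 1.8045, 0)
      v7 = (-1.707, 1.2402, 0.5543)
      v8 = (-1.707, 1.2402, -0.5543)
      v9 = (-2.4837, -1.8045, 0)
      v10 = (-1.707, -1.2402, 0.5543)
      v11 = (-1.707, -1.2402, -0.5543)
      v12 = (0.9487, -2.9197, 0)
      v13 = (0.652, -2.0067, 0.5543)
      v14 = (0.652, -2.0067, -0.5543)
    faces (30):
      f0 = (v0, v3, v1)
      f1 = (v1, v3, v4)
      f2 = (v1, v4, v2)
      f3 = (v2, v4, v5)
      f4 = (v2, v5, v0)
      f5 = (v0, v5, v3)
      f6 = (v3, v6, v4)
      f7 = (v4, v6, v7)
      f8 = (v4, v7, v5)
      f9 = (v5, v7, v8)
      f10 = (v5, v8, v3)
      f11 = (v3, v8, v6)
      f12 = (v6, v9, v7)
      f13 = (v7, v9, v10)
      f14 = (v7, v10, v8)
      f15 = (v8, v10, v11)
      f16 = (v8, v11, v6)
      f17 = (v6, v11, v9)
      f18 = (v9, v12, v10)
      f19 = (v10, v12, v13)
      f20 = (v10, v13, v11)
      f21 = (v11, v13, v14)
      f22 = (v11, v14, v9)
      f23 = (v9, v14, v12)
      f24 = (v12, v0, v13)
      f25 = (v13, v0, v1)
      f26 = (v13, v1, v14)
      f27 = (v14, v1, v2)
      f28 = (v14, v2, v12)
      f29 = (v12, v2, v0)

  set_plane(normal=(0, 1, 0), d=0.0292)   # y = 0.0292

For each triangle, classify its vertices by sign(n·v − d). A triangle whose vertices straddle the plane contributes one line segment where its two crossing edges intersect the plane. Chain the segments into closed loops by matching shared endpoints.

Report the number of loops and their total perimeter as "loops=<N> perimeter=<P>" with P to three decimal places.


loops=2 perimeter=6.343

Straddling triangles (12 of 30):
  (v0,v3,v1) [-+-] → (3.04878, 0.0292, 0)–(2.09839, 0.0292, 0.548756)  len=1.0974
  (v1,v3,v4) [-++] → (2.09839, 0.0292, 0.548756)–(2.08878, 0.0292, 0.5543)  len=0.0111
  (v1,v4,v2) [-+-] → (2.08878, 0.0292, 0.5543)–(2.08878, 0.0292, -0.538168)  len=1.0925
  (v2,v4,v5) [-++] → (2.08878, 0.0292, -0.538168)–(2.08878, 0.0292, -0.5543)  len=0.0161
  (v2,v5,v0) [-+-] → (2.08878, 0.0292, -0.5543)–(3.03482, 0.0292, -0.00806576)  len=1.0924
  (v0,v5,v3) [-++] → (3.03482, 0.0292, -0.00806576)–(3.04878, 0.0292, 0)  len=0.0161
  (v6,v9,v7) [+-+] → (-2.4837, 0.0292, 0)–(-2.01592, 0.0292, 0.333833)  len=0.5747
  (v7,v9,v10) [+--] → (-2.01592, 0.0292, 0.333833)–(-1.707, 0.0292, 0.5543)  len=0.3795
  (v7,v10,v8) [+-+] → (-1.707, 0.0292, 0.5543)–(-1.707, 0.0292, -0.0130508)  len=0.5674
  (v8,v10,v11) [+--] → (-1.707, 0.0292, -0.0130508)–(-1.707, 0.0292, -0.5543)  len=0.5412
  (v8,v11,v6) [+-+] → (-1.707, 0.0292, -0.5543)–(-2.03082, 0.0292, -0.323201)  len=0.3978
  (v6,v11,v9) [+--] → (-2.03082, 0.0292, -0.323201)–(-2.4837, 0.0292, 0)  len=0.5564

Chained into 2 loop(s):
  loop 1: 6 segments, perimeter = 3.3257
  loop 2: 6 segments, perimeter = 3.0170
Total perimeter = 6.343


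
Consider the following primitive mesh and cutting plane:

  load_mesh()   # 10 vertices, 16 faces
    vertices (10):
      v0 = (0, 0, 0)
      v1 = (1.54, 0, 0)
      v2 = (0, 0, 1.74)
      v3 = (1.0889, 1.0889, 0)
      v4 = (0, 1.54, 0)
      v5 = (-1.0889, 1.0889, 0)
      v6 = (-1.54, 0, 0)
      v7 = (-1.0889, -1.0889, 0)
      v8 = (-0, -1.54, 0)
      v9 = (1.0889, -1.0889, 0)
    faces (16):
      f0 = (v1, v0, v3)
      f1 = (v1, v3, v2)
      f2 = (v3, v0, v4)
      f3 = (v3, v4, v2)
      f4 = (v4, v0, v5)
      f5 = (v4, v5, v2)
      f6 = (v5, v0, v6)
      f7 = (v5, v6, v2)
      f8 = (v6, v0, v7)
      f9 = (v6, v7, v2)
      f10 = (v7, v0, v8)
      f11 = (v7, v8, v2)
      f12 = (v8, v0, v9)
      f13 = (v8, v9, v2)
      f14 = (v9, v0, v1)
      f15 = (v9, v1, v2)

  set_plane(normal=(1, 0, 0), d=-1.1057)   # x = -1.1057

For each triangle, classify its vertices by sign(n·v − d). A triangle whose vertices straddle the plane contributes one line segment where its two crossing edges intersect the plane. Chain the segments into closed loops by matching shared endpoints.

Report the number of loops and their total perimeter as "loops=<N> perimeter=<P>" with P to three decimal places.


loops=1 perimeter=4.412

Straddling triangles (4 of 16):
  (v5,v0,v6) [++-] → (-1.1057, 0, 0)–(-1.1057, 1.04835, 0)  len=1.0483
  (v5,v6,v2) [+-+] → (-1.1057, 1.04835, 0)–(-1.1057, 0, 0.490703)  len=1.1575
  (v6,v0,v7) [-++] → (-1.1057, 0, 0)–(-1.1057, -1.04835, 0)  len=1.0483
  (v6,v7,v2) [-++] → (-1.1057, -1.04835, 0)–(-1.1057, 0, 0.490703)  len=1.1575

Chained into 1 loop(s):
  loop 1: 4 segments, perimeter = 4.4117
Total perimeter = 4.412


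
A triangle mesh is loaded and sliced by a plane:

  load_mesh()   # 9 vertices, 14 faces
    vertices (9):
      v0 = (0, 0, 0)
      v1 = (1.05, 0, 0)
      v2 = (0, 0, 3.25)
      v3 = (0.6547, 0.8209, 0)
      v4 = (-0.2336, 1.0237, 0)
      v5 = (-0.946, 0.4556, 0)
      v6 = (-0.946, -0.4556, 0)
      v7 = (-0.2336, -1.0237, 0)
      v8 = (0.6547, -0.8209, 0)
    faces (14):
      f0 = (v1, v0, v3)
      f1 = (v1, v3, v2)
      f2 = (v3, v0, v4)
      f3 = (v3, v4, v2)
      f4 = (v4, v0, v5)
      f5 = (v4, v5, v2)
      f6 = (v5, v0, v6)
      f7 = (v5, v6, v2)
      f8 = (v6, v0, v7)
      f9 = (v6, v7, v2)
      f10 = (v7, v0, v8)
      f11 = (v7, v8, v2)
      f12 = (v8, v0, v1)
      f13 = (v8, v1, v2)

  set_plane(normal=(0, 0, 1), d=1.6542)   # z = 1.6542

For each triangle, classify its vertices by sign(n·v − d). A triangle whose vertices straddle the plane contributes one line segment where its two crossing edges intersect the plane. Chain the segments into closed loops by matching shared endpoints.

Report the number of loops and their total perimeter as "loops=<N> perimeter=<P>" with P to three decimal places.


Straddling triangles (7 of 14):
  (v1,v3,v2) [--+] → (0.321468, 0.403075, 1.6542)–(0.515566, 0, 1.6542)  len=0.4474
  (v3,v4,v2) [--+] → (-0.114701, 0.502652, 1.6542)–(0.321468, 0.403075, 1.6542)  len=0.4474
  (v4,v5,v2) [--+] → (-0.464501, 0.223707, 1.6542)–(-0.114701, 0.502652, 1.6542)  len=0.4474
  (v5,v6,v2) [--+] → (-0.464501, -0.223707, 1.6542)–(-0.464501, 0.223707, 1.6542)  len=0.4474
  (v6,v7,v2) [--+] → (-0.114701, -0.502652, 1.6542)–(-0.464501, -0.223707, 1.6542)  len=0.4474
  (v7,v8,v2) [--+] → (0.321468, -0.403075, 1.6542)–(-0.114701, -0.502652, 1.6542)  len=0.4474
  (v8,v1,v2) [--+] → (0.515566, 0, 1.6542)–(0.321468, -0.403075, 1.6542)  len=0.4474

Chained into 1 loop(s):
  loop 1: 7 segments, perimeter = 3.1318
Total perimeter = 3.132

loops=1 perimeter=3.132


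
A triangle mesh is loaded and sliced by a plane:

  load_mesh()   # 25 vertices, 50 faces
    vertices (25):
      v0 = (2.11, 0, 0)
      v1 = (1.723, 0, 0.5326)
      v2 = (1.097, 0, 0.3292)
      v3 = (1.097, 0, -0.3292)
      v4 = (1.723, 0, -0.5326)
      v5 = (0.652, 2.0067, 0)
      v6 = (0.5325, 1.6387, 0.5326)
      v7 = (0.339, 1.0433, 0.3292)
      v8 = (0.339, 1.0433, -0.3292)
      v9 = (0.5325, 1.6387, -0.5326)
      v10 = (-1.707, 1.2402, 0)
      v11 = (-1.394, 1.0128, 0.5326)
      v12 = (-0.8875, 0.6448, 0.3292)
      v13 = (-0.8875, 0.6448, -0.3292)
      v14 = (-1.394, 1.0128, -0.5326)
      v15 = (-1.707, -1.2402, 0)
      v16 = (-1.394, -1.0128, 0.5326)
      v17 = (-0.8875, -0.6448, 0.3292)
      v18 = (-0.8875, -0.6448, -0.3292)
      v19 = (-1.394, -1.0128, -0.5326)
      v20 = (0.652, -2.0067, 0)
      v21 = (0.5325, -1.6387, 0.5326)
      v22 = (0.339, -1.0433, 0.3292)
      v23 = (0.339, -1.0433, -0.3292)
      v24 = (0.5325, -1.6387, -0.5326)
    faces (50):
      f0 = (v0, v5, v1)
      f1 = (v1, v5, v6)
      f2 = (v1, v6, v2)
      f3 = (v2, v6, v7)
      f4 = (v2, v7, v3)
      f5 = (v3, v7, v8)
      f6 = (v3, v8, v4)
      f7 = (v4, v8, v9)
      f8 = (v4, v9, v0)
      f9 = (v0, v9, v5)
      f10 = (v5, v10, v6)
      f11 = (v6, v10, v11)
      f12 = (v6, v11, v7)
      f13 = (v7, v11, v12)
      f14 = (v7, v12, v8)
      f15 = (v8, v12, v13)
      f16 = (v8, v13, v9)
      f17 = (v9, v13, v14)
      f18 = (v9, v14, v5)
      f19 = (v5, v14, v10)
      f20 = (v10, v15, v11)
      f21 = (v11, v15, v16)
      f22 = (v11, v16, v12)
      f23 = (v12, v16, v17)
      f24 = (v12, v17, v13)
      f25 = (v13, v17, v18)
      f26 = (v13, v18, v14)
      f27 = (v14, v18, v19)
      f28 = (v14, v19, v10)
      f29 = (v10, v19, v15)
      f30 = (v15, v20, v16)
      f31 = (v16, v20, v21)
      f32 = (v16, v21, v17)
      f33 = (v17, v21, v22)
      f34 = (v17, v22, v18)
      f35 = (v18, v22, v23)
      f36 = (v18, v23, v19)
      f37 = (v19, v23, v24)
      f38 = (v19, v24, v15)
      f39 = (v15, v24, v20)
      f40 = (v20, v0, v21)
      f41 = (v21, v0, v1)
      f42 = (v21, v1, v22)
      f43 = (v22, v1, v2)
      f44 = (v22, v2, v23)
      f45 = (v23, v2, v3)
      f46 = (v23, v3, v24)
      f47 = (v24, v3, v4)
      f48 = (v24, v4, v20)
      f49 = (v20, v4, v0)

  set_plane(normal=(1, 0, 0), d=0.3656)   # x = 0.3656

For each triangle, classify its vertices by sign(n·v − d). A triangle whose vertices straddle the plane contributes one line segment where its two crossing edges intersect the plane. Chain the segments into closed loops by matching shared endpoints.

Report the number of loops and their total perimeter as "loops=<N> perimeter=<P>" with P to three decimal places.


loops=2 perimeter=6.275

Straddling triangles (24 of 50):
  (v2,v6,v7) [++-] → (0.3656, 1.12515, 0.357161)–(0.3656, 1.00669, 0.3292)  len=0.1217
  (v2,v7,v3) [+-+] → (0.3656, 1.00669, 0.3292)–(0.3656, 1.00669, 0.306095)  len=0.0231
  (v3,v7,v8) [+--] → (0.3656, 1.00669, 0.306095)–(0.3656, 1.00669, -0.3292)  len=0.6353
  (v3,v8,v4) [+-+] → (0.3656, 1.00669, -0.3292)–(0.3656, 1.02325, -0.333109)  len=0.0170
  (v4,v8,v9) [+-+] → (0.3656, 1.02325, -0.333109)–(0.3656, 1.12515, -0.357161)  len=0.1047
  (v5,v10,v6) [+-+] → (0.3656, 1.91364, 0)–(0.3656, 1.609, 0.492908)  len=0.5795
  (v6,v10,v11) [+--] → (0.3656, 1.609, 0.492908)–(0.3656, 1.58448, 0.5326)  len=0.0467
  (v6,v11,v7) [+--] → (0.3656, 1.58448, 0.5326)–(0.3656, 1.12515, 0.357161)  len=0.4917
  (v8,v13,v9) [--+] → (0.3656, 1.52188, -0.508693)–(0.3656, 1.12515, -0.357161)  len=0.4247
  (v9,v13,v14) [+--] → (0.3656, 1.52188, -0.508693)–(0.3656, 1.58448, -0.5326)  len=0.0670
  (v9,v14,v5) [+-+] → (0.3656, 1.58448, -0.5326)–(0.3656, 1.86757, -0.0745536)  len=0.5385
  (v5,v14,v10) [+--] → (0.3656, 1.86757, -0.0745536)–(0.3656, 1.91364, 0)  len=0.0876
  (v15,v20,v16) [-+-] → (0.3656, -1.91364, 0)–(0.3656, -1.86757, 0.0745536)  len=0.0876
  (v16,v20,v21) [-++] → (0.3656, -1.86757, 0.0745536)–(0.3656, -1.58448, 0.5326)  len=0.5385
  (v16,v21,v17) [-+-] → (0.3656, -1.58448, 0.5326)–(0.3656, -1.52188, 0.508693)  len=0.0670
  (v17,v21,v22) [-+-] → (0.3656, -1.52188, 0.508693)–(0.3656, -1.12515, 0.357161)  len=0.4247
  (v19,v23,v24) [--+] → (0.3656, -1.12515, -0.357161)–(0.3656, -1.58448, -0.5326)  len=0.4917
  (v19,v24,v15) [-+-] → (0.3656, -1.58448, -0.5326)–(0.3656, -1.609, -0.492908)  len=0.0467
  (v15,v24,v20) [-++] → (0.3656, -1.609, -0.492908)–(0.3656, -1.91364, 0)  len=0.5795
  (v21,v1,v22) [++-] → (0.3656, -1.02325, 0.333109)–(0.3656, -1.12515, 0.357161)  len=0.1047
  (v22,v1,v2) [-++] → (0.3656, -1.02325, 0.333109)–(0.3656, -1.00669, 0.3292)  len=0.0170
  (v22,v2,v23) [-+-] → (0.3656, -1.00669, 0.3292)–(0.3656, -1.00669, -0.306095)  len=0.6353
  (v23,v2,v3) [-++] → (0.3656, -1.00669, -0.306095)–(0.3656, -1.00669, -0.3292)  len=0.0231
  (v23,v3,v24) [-++] → (0.3656, -1.00669, -0.3292)–(0.3656, -1.12515, -0.357161)  len=0.1217

Chained into 2 loop(s):
  loop 1: 12 segments, perimeter = 3.1374
  loop 2: 12 segments, perimeter = 3.1374
Total perimeter = 6.275
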